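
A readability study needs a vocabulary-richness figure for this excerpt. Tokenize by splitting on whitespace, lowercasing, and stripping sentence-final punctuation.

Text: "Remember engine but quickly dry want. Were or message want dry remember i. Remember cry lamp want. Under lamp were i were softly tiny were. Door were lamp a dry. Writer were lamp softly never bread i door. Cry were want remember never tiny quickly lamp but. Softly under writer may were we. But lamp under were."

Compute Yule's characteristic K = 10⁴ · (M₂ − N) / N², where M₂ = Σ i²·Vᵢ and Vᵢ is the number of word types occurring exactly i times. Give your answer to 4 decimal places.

Frequencies: were:9, lamp:6, remember:4, want:4, but:3, dry:3, i:3, under:3, softly:3, quickly:2, cry:2, tiny:2, door:2, writer:2, never:2, engine:1, or:1, message:1, a:1, bread:1, … (2 more, each freq 1)
N = 57. Frequency spectrum: V_1=7, V_2=6, V_3=5, V_4=2, V_6=1, V_9=1
M₂ = 1²·7 + 2²·6 + 3²·5 + 4²·2 + 6²·1 + 9²·1 = 225
K = 10000 × (225 − 57) / 57² = 517.0822

517.0822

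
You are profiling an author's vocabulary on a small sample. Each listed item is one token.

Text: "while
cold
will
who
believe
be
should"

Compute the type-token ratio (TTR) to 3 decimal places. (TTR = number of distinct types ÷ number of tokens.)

1.000

N = 7 tokens, V = 7 types.
TTR = V / N = 7 / 7 = 1.000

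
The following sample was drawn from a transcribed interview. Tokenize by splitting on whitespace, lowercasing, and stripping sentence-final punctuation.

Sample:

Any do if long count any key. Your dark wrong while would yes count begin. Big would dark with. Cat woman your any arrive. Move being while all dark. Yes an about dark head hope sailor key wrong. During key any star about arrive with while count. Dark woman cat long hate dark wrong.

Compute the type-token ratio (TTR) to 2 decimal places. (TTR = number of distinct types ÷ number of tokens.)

0.54

N = 54 tokens, V = 29 types.
TTR = V / N = 29 / 54 = 0.54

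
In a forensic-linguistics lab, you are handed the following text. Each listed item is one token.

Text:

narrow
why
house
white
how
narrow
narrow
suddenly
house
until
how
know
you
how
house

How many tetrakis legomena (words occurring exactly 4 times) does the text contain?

Frequencies: narrow:3, house:3, how:3, why:1, white:1, suddenly:1, until:1, know:1, you:1
Words with frequency 4: (none)

0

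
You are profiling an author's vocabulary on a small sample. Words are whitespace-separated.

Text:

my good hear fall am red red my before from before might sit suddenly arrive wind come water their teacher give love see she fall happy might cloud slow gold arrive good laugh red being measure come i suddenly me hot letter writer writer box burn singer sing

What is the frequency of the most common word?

Frequencies: red:3, my:2, good:2, fall:2, before:2, might:2, suddenly:2, arrive:2, come:2, writer:2, hear:1, am:1, from:1, sit:1, wind:1, water:1, their:1, teacher:1, give:1, love:1, … (17 more, each freq 1)
Most common: 'red' with frequency 3.

3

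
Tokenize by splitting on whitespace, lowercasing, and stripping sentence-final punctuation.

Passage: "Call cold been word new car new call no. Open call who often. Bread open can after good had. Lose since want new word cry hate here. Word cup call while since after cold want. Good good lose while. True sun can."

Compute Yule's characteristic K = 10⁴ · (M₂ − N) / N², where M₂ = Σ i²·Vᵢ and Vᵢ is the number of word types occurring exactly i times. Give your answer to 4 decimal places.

Frequencies: call:4, word:3, new:3, good:3, cold:2, open:2, can:2, after:2, lose:2, since:2, want:2, while:2, been:1, car:1, no:1, who:1, often:1, bread:1, had:1, cry:1, … (5 more, each freq 1)
N = 42. Frequency spectrum: V_1=13, V_2=8, V_3=3, V_4=1
M₂ = 1²·13 + 2²·8 + 3²·3 + 4²·1 = 88
K = 10000 × (88 − 42) / 42² = 260.7710

260.7710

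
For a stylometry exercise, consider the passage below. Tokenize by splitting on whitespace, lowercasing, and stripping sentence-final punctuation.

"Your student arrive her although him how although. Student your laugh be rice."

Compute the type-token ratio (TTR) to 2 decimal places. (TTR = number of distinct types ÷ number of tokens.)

N = 13 tokens, V = 10 types.
TTR = V / N = 10 / 13 = 0.77

0.77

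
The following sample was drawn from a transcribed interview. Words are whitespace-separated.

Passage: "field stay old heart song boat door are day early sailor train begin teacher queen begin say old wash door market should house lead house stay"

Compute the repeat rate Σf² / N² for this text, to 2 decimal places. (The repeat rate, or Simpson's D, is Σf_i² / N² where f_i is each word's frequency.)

Frequencies: stay:2, old:2, door:2, begin:2, house:2, field:1, heart:1, song:1, boat:1, are:1, day:1, early:1, sailor:1, train:1, teacher:1, queen:1, say:1, wash:1, market:1, should:1, … (1 more, each freq 1)
Σf² = 36; N² = 676
Repeat rate = 36 / 676 = 0.05

0.05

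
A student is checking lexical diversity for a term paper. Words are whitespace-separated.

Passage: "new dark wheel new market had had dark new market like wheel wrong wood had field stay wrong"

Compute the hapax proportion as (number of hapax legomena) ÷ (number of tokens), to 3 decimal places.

0.222

Frequencies: new:3, had:3, dark:2, wheel:2, market:2, wrong:2, like:1, wood:1, field:1, stay:1
Hapax count = 4; token count = 18.
Ratio = 4 / 18 = 0.222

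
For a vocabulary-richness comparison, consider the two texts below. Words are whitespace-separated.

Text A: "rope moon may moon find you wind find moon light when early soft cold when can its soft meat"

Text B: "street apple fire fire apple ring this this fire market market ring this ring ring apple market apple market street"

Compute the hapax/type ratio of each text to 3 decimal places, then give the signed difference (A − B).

A: hapax=10, V=14, ratio=0.714
B: hapax=0, V=6, ratio=0.000
Difference = 0.714 − 0.000 = 0.714

0.714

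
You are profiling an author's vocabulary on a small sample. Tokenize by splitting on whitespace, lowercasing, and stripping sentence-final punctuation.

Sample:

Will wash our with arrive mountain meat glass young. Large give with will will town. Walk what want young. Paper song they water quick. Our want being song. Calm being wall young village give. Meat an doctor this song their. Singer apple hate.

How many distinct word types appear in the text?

31

Distinct types: {an, apple, arrive, being, calm, doctor, give, glass, hate, large, meat, mountain, our, paper, quick, singer, song, their, they, this, town, village, walk, wall, want, wash, water, what, will, with, young}
V = 31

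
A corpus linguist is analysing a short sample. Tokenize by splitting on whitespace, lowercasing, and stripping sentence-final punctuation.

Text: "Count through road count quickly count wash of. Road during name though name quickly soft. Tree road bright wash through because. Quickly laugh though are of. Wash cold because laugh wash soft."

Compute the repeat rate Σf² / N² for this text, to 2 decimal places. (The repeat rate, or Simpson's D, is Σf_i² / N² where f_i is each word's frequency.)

0.07

Frequencies: wash:4, count:3, road:3, quickly:3, through:2, of:2, name:2, though:2, soft:2, because:2, laugh:2, during:1, tree:1, bright:1, are:1, cold:1
Σf² = 76; N² = 1024
Repeat rate = 76 / 1024 = 0.07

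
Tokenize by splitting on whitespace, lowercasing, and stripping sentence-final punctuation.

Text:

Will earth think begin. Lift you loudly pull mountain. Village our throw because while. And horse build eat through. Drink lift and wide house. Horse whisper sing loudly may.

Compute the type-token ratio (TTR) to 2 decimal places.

N = 29 tokens, V = 25 types.
TTR = V / N = 25 / 29 = 0.86

0.86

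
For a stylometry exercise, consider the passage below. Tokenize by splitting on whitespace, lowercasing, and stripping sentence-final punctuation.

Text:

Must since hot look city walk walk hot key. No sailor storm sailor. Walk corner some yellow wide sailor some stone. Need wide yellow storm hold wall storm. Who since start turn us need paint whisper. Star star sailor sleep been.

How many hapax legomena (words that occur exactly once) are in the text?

17

Frequencies: sailor:4, walk:3, storm:3, since:2, hot:2, some:2, yellow:2, wide:2, need:2, star:2, must:1, look:1, city:1, key:1, no:1, corner:1, stone:1, hold:1, wall:1, who:1, … (7 more, each freq 1)
Hapax (freq=1): been, city, corner, hold, key, look, must, no, paint, sleep, start, stone, turn, us, wall, whisper, who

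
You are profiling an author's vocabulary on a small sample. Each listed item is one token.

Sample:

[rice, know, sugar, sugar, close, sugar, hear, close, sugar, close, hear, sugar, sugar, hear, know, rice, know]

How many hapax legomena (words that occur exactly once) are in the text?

Frequencies: sugar:6, know:3, close:3, hear:3, rice:2
Hapax (freq=1): (none)

0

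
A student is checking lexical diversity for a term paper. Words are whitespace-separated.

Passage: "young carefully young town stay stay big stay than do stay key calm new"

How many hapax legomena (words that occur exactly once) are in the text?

8

Frequencies: stay:4, young:2, carefully:1, town:1, big:1, than:1, do:1, key:1, calm:1, new:1
Hapax (freq=1): big, calm, carefully, do, key, new, than, town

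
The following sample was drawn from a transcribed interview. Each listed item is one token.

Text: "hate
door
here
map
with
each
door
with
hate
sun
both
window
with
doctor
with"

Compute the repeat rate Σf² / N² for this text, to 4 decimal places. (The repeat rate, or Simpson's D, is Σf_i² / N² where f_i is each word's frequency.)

Frequencies: with:4, hate:2, door:2, here:1, map:1, each:1, sun:1, both:1, window:1, doctor:1
Σf² = 31; N² = 225
Repeat rate = 31 / 225 = 0.1378

0.1378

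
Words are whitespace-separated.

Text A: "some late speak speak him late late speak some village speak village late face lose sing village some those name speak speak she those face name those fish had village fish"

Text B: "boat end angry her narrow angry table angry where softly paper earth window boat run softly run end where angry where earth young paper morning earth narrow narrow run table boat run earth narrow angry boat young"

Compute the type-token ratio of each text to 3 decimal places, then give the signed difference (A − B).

TTR(A) = 13/31 = 0.419
TTR(B) = 14/37 = 0.378
Difference = 0.419 − 0.378 = 0.041

0.041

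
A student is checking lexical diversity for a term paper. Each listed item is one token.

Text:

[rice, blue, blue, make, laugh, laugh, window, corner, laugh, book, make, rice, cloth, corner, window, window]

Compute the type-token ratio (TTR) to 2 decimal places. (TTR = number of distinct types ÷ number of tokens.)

0.50

N = 16 tokens, V = 8 types.
TTR = V / N = 8 / 16 = 0.50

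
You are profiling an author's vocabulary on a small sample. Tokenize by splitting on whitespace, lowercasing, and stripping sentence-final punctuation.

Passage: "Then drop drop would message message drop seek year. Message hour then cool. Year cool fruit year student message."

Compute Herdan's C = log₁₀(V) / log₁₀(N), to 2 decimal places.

0.78

N = 19, V = 10.
log₁₀(V) = 1.000000, log₁₀(N) = 1.278754
C = 1.000000 / 1.278754 = 0.78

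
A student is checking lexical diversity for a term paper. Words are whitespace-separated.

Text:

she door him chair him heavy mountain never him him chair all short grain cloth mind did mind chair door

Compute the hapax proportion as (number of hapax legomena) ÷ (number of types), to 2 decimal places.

Frequencies: him:4, chair:3, door:2, mind:2, she:1, heavy:1, mountain:1, never:1, all:1, short:1, grain:1, cloth:1, did:1
Hapax count = 9; type count = 13.
Ratio = 9 / 13 = 0.69

0.69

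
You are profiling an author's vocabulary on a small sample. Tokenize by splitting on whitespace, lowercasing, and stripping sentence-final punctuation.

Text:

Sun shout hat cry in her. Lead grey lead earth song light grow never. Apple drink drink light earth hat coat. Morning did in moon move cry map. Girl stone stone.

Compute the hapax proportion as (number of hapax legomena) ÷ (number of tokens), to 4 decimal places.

Frequencies: hat:2, cry:2, in:2, lead:2, earth:2, light:2, drink:2, stone:2, sun:1, shout:1, her:1, grey:1, song:1, grow:1, never:1, apple:1, coat:1, morning:1, did:1, moon:1, … (3 more, each freq 1)
Hapax count = 15; token count = 31.
Ratio = 15 / 31 = 0.4839

0.4839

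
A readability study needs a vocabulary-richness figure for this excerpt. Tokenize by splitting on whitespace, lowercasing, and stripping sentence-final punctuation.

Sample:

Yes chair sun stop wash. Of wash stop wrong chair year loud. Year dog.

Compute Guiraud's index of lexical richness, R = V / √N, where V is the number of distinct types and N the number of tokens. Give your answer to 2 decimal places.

2.67

N = 14, V = 10.
√N = 3.741657
R = 10 / 3.741657 = 2.67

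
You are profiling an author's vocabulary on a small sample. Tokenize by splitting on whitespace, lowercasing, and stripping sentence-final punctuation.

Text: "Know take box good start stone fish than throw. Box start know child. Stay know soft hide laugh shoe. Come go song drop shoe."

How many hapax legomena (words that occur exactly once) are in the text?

Frequencies: know:3, box:2, start:2, shoe:2, take:1, good:1, stone:1, fish:1, than:1, throw:1, child:1, stay:1, soft:1, hide:1, laugh:1, come:1, go:1, song:1, drop:1
Hapax (freq=1): child, come, drop, fish, go, good, hide, laugh, soft, song, stay, stone, take, than, throw

15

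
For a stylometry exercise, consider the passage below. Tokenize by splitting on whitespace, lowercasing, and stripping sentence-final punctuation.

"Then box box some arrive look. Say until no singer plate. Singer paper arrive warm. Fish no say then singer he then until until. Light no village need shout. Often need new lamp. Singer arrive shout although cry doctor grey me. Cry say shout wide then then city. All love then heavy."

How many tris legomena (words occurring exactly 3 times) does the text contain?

5

Frequencies: then:6, singer:4, arrive:3, say:3, until:3, no:3, shout:3, box:2, need:2, cry:2, some:1, look:1, plate:1, paper:1, warm:1, fish:1, he:1, light:1, village:1, often:1, … (11 more, each freq 1)
Words with frequency 3: arrive, no, say, shout, until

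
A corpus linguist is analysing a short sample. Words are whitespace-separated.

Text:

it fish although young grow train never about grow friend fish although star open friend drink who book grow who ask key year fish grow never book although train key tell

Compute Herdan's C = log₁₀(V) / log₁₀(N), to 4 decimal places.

0.8417

N = 31, V = 18.
log₁₀(V) = 1.255273, log₁₀(N) = 1.491362
C = 1.255273 / 1.491362 = 0.8417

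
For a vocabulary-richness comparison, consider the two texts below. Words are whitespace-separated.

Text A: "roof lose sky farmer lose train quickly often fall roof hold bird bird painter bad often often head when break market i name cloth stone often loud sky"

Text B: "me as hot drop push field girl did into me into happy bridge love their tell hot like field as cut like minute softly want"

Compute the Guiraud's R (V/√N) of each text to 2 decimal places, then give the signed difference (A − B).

A: V=21, N=28, R=3.97
B: V=19, N=25, R=3.80
Difference = 3.97 − 3.80 = 0.17

0.17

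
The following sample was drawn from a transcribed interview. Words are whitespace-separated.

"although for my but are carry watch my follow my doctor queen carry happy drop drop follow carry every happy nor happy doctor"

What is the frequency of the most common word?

3

Frequencies: my:3, carry:3, happy:3, follow:2, doctor:2, drop:2, although:1, for:1, but:1, are:1, watch:1, queen:1, every:1, nor:1
Most common: 'my' with frequency 3.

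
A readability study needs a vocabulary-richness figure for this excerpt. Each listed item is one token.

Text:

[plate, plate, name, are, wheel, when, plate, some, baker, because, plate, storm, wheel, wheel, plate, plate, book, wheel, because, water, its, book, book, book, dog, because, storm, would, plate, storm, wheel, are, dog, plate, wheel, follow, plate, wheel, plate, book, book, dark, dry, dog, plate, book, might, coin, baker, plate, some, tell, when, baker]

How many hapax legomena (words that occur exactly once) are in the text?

Frequencies: plate:12, wheel:7, book:7, baker:3, because:3, storm:3, dog:3, are:2, when:2, some:2, name:1, water:1, its:1, would:1, follow:1, dark:1, dry:1, might:1, coin:1, tell:1
Hapax (freq=1): coin, dark, dry, follow, its, might, name, tell, water, would

10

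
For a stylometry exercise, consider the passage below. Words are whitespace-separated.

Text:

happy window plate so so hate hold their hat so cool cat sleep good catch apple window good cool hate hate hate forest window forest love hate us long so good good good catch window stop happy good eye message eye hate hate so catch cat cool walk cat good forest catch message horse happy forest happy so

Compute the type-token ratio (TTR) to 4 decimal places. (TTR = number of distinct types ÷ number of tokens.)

N = 58 tokens, V = 23 types.
TTR = V / N = 23 / 58 = 0.3966

0.3966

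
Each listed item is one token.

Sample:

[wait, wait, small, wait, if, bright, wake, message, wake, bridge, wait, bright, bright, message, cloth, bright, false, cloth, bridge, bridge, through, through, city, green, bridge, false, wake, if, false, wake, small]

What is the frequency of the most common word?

4

Frequencies: wait:4, bright:4, wake:4, bridge:4, false:3, small:2, if:2, message:2, cloth:2, through:2, city:1, green:1
Most common: 'wait' with frequency 4.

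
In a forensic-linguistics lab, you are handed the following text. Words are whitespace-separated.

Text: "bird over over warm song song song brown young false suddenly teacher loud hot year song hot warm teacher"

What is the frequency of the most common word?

4

Frequencies: song:4, over:2, warm:2, teacher:2, hot:2, bird:1, brown:1, young:1, false:1, suddenly:1, loud:1, year:1
Most common: 'song' with frequency 4.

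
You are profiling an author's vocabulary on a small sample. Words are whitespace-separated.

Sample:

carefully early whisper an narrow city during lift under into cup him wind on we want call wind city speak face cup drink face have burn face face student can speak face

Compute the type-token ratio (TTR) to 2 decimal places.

N = 32 tokens, V = 24 types.
TTR = V / N = 24 / 32 = 0.75

0.75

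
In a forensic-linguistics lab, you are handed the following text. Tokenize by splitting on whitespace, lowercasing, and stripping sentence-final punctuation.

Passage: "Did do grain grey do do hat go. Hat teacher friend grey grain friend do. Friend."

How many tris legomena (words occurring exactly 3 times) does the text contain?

1

Frequencies: do:4, friend:3, grain:2, grey:2, hat:2, did:1, go:1, teacher:1
Words with frequency 3: friend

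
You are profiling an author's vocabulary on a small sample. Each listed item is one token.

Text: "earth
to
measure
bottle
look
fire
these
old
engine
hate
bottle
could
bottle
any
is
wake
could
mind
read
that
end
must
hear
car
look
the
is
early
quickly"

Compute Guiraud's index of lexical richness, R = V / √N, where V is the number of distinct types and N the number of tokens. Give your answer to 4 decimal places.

N = 29, V = 24.
√N = 5.385165
R = 24 / 5.385165 = 4.4567

4.4567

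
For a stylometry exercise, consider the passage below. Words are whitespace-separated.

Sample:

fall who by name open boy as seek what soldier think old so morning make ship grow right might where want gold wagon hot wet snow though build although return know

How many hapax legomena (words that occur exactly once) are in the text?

31

Frequencies: fall:1, who:1, by:1, name:1, open:1, boy:1, as:1, seek:1, what:1, soldier:1, think:1, old:1, so:1, morning:1, make:1, ship:1, grow:1, right:1, might:1, where:1, … (11 more, each freq 1)
Hapax (freq=1): although, as, boy, build, by, fall, gold, grow, hot, know, make, might, morning, name, old, open, return, right, seek, ship, snow, so, soldier, think, though, wagon, want, wet, what, where, who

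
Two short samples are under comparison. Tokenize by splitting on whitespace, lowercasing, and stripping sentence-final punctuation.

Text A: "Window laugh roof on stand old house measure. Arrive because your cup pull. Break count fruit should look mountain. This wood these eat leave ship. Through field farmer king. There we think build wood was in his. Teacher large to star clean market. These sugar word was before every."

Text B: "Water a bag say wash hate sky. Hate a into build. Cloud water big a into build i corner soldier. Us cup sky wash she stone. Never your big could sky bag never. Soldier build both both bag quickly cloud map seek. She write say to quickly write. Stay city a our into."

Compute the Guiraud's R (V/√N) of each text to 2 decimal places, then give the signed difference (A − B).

A: V=46, N=49, R=6.57
B: V=30, N=53, R=4.12
Difference = 6.57 − 4.12 = 2.45

2.45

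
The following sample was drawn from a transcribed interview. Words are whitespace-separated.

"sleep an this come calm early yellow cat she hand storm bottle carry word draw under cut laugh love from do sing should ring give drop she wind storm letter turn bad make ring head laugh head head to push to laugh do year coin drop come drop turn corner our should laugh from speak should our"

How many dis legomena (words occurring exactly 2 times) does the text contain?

9

Frequencies: laugh:4, should:3, drop:3, head:3, come:2, she:2, storm:2, from:2, do:2, ring:2, turn:2, to:2, our:2, sleep:1, an:1, this:1, calm:1, early:1, yellow:1, cat:1, … (19 more, each freq 1)
Words with frequency 2: come, do, from, our, ring, she, storm, to, turn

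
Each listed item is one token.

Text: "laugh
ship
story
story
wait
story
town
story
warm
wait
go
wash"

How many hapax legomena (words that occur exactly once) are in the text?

Frequencies: story:4, wait:2, laugh:1, ship:1, town:1, warm:1, go:1, wash:1
Hapax (freq=1): go, laugh, ship, town, warm, wash

6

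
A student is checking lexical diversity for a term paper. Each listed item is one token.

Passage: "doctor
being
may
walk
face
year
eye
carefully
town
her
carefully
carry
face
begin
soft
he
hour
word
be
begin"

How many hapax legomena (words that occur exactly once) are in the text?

Frequencies: face:2, carefully:2, begin:2, doctor:1, being:1, may:1, walk:1, year:1, eye:1, town:1, her:1, carry:1, soft:1, he:1, hour:1, word:1, be:1
Hapax (freq=1): be, being, carry, doctor, eye, he, her, hour, may, soft, town, walk, word, year

14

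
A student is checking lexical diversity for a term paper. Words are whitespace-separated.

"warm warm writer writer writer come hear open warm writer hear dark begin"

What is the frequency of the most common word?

Frequencies: writer:4, warm:3, hear:2, come:1, open:1, dark:1, begin:1
Most common: 'writer' with frequency 4.

4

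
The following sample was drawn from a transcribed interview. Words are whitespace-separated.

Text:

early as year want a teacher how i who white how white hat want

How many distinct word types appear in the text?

11

Distinct types: {a, as, early, hat, how, i, teacher, want, white, who, year}
V = 11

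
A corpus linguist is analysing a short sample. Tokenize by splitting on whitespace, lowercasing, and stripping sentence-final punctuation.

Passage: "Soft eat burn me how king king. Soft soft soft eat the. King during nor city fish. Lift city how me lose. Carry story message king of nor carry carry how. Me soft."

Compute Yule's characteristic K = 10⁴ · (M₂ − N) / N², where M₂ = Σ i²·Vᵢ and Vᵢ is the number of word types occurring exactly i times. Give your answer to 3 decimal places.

Frequencies: soft:5, king:4, me:3, how:3, carry:3, eat:2, nor:2, city:2, burn:1, the:1, during:1, fish:1, lift:1, lose:1, story:1, message:1, of:1
N = 33. Frequency spectrum: V_1=9, V_2=3, V_3=3, V_4=1, V_5=1
M₂ = 1²·9 + 2²·3 + 3²·3 + 4²·1 + 5²·1 = 89
K = 10000 × (89 − 33) / 33² = 514.233

514.233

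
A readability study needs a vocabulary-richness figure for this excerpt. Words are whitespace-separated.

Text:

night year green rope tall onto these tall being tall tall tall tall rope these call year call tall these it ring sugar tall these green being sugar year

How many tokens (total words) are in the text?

29

Tokens: night, year, green, rope, tall, onto, these, tall, being, tall, tall, tall, tall, rope, these, call, year, call, tall, these, it, ring, sugar, tall, these, green, being, sugar, year
N = 29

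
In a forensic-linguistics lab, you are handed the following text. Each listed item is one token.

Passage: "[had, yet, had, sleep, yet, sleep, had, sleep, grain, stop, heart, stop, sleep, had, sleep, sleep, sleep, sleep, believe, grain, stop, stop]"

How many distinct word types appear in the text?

7

Distinct types: {believe, grain, had, heart, sleep, stop, yet}
V = 7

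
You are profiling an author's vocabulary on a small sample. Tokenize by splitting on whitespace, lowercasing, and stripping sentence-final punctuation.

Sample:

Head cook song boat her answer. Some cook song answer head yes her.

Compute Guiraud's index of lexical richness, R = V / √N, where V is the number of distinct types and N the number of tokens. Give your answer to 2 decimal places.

2.22

N = 13, V = 8.
√N = 3.605551
R = 8 / 3.605551 = 2.22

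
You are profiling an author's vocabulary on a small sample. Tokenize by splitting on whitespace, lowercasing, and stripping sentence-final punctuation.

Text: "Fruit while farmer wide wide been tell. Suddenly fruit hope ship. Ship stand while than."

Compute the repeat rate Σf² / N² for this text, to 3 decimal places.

0.102

Frequencies: fruit:2, while:2, wide:2, ship:2, farmer:1, been:1, tell:1, suddenly:1, hope:1, stand:1, than:1
Σf² = 23; N² = 225
Repeat rate = 23 / 225 = 0.102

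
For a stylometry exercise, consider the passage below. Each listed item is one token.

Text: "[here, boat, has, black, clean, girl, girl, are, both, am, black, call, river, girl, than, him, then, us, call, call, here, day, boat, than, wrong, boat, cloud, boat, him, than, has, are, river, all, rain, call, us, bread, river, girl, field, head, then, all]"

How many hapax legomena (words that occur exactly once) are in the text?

Frequencies: boat:4, girl:4, call:4, river:3, than:3, here:2, has:2, black:2, are:2, him:2, then:2, us:2, all:2, clean:1, both:1, am:1, day:1, wrong:1, cloud:1, rain:1, … (3 more, each freq 1)
Hapax (freq=1): am, both, bread, clean, cloud, day, field, head, rain, wrong

10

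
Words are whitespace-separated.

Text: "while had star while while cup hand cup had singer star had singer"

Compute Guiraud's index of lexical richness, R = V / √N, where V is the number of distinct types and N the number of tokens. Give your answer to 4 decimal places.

N = 13, V = 6.
√N = 3.605551
R = 6 / 3.605551 = 1.6641

1.6641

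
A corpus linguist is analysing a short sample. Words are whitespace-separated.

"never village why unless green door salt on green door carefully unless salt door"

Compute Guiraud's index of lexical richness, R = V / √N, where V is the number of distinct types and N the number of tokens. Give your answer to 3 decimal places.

2.405

N = 14, V = 9.
√N = 3.741657
R = 9 / 3.741657 = 2.405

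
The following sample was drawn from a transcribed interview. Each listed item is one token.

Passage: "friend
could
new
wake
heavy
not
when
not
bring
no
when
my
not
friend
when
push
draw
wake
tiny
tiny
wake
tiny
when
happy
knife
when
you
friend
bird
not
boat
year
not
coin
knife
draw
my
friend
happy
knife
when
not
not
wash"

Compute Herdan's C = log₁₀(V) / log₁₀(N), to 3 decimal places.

0.805

N = 44, V = 21.
log₁₀(V) = 1.322219, log₁₀(N) = 1.643453
C = 1.322219 / 1.643453 = 0.805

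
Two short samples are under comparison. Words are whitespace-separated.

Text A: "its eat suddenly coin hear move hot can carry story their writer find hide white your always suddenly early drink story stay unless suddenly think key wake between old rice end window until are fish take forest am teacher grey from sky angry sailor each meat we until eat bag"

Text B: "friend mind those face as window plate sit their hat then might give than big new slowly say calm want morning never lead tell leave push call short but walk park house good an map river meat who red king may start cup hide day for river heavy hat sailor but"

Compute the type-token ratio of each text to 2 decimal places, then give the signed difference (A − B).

-0.04

TTR(A) = 45/50 = 0.90
TTR(B) = 48/51 = 0.94
Difference = 0.90 − 0.94 = -0.04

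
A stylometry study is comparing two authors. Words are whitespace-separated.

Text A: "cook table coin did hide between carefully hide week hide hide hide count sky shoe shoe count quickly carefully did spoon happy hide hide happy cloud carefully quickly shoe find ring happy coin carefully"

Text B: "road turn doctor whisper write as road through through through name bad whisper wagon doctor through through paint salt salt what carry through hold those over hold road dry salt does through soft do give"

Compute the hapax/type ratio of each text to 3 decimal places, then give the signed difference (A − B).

A: hapax=9, V=17, ratio=0.529
B: hapax=16, V=22, ratio=0.727
Difference = 0.529 − 0.727 = -0.198

-0.198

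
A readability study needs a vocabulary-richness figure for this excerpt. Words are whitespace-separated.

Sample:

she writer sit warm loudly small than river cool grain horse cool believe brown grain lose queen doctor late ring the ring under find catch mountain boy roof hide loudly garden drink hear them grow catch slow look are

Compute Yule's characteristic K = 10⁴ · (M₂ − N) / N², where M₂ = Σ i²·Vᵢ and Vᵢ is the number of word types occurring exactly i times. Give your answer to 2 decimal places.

Frequencies: loudly:2, cool:2, grain:2, ring:2, catch:2, she:1, writer:1, sit:1, warm:1, small:1, than:1, river:1, horse:1, believe:1, brown:1, lose:1, queen:1, doctor:1, late:1, the:1, … (14 more, each freq 1)
N = 39. Frequency spectrum: V_1=29, V_2=5
M₂ = 1²·29 + 2²·5 = 49
K = 10000 × (49 − 39) / 39² = 65.75

65.75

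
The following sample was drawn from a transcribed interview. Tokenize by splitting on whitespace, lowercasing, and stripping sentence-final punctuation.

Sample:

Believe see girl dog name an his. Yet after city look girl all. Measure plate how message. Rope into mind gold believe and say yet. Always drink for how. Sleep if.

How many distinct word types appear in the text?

27

Distinct types: {after, all, always, an, and, believe, city, dog, drink, for, girl, gold, his, how, if, into, look, measure, message, mind, name, plate, rope, say, see, sleep, yet}
V = 27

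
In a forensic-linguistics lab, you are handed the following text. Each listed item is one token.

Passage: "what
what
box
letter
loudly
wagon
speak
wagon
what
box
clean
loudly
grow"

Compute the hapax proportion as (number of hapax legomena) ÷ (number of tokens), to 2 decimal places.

Frequencies: what:3, box:2, loudly:2, wagon:2, letter:1, speak:1, clean:1, grow:1
Hapax count = 4; token count = 13.
Ratio = 4 / 13 = 0.31

0.31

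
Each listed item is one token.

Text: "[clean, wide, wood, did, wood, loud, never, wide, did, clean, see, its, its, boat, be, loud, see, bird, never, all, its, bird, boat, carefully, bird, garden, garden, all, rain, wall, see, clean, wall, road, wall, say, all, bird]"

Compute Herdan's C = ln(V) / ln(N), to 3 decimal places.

N = 38, V = 18.
ln(V) = 2.890372, ln(N) = 3.637586
C = 2.890372 / 3.637586 = 0.795

0.795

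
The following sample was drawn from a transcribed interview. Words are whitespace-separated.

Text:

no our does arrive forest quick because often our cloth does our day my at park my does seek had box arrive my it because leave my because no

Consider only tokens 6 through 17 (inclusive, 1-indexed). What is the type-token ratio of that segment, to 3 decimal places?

0.833

Segment tokens 6–17: quick, because, often, our, cloth, does, our, day, my, at, park, my
Segment N = 12, segment V = 10.
TTR = 10 / 12 = 0.833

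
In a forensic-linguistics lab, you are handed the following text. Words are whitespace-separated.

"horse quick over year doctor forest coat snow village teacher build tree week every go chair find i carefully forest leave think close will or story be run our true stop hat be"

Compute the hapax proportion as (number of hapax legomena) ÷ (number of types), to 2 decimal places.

Frequencies: forest:2, be:2, horse:1, quick:1, over:1, year:1, doctor:1, coat:1, snow:1, village:1, teacher:1, build:1, tree:1, week:1, every:1, go:1, chair:1, find:1, i:1, carefully:1, … (11 more, each freq 1)
Hapax count = 29; type count = 31.
Ratio = 29 / 31 = 0.94

0.94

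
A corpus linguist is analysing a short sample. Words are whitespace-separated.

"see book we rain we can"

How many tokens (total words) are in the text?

Tokens: see, book, we, rain, we, can
N = 6

6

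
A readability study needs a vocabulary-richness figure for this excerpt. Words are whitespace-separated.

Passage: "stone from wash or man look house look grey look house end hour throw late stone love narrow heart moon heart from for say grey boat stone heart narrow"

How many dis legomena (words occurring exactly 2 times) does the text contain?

4

Frequencies: stone:3, look:3, heart:3, from:2, house:2, grey:2, narrow:2, wash:1, or:1, man:1, end:1, hour:1, throw:1, late:1, love:1, moon:1, for:1, say:1, boat:1
Words with frequency 2: from, grey, house, narrow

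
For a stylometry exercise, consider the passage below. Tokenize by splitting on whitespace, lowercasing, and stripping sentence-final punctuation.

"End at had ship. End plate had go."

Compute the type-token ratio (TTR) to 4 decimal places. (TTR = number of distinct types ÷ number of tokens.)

N = 8 tokens, V = 6 types.
TTR = V / N = 6 / 8 = 0.7500

0.7500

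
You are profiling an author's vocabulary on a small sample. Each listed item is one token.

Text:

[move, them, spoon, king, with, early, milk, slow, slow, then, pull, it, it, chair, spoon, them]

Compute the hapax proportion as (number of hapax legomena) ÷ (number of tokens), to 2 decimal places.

0.50

Frequencies: them:2, spoon:2, slow:2, it:2, move:1, king:1, with:1, early:1, milk:1, then:1, pull:1, chair:1
Hapax count = 8; token count = 16.
Ratio = 8 / 16 = 0.50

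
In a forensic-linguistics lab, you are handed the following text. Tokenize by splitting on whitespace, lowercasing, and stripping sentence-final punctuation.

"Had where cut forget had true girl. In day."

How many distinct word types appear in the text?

Distinct types: {cut, day, forget, girl, had, in, true, where}
V = 8

8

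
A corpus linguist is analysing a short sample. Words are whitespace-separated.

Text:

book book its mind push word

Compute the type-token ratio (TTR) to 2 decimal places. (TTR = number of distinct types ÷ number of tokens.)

N = 6 tokens, V = 5 types.
TTR = V / N = 5 / 6 = 0.83

0.83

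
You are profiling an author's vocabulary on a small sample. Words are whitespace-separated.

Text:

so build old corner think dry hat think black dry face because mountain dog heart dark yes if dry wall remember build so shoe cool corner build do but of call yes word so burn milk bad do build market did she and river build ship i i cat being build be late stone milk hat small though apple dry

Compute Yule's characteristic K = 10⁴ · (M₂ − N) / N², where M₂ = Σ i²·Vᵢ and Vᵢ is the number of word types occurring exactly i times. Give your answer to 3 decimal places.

172.222

Frequencies: build:6, dry:4, so:3, corner:2, think:2, hat:2, yes:2, do:2, milk:2, i:2, old:1, black:1, face:1, because:1, mountain:1, dog:1, heart:1, dark:1, if:1, wall:1, … (23 more, each freq 1)
N = 60. Frequency spectrum: V_1=33, V_2=7, V_3=1, V_4=1, V_6=1
M₂ = 1²·33 + 2²·7 + 3²·1 + 4²·1 + 6²·1 = 122
K = 10000 × (122 − 60) / 60² = 172.222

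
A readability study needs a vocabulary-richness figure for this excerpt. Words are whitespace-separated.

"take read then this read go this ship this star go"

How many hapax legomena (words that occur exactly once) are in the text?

4

Frequencies: this:3, read:2, go:2, take:1, then:1, ship:1, star:1
Hapax (freq=1): ship, star, take, then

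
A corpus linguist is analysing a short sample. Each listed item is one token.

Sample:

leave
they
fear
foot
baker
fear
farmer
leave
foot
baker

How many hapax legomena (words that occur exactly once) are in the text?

2

Frequencies: leave:2, fear:2, foot:2, baker:2, they:1, farmer:1
Hapax (freq=1): farmer, they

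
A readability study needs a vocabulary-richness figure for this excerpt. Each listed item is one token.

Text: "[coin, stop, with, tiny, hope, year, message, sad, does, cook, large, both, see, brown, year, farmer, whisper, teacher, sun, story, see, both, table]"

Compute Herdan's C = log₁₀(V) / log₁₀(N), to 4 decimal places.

0.9554

N = 23, V = 20.
log₁₀(V) = 1.301030, log₁₀(N) = 1.361728
C = 1.301030 / 1.361728 = 0.9554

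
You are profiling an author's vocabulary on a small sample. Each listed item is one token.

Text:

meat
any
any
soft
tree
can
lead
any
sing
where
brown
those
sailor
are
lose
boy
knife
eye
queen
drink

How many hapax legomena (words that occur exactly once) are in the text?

Frequencies: any:3, meat:1, soft:1, tree:1, can:1, lead:1, sing:1, where:1, brown:1, those:1, sailor:1, are:1, lose:1, boy:1, knife:1, eye:1, queen:1, drink:1
Hapax (freq=1): are, boy, brown, can, drink, eye, knife, lead, lose, meat, queen, sailor, sing, soft, those, tree, where

17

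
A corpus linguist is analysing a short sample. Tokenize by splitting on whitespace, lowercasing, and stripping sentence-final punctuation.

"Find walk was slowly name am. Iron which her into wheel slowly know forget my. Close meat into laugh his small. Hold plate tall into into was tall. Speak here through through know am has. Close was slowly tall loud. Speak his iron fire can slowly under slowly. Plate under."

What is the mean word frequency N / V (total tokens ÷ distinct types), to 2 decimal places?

N = 50 tokens, V = 30 types.
Mean frequency = N / V = 50 / 30 = 1.67

1.67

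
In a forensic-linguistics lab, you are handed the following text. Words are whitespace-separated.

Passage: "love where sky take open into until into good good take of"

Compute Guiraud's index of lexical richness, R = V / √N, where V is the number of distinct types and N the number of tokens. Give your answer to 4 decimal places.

2.5981

N = 12, V = 9.
√N = 3.464102
R = 9 / 3.464102 = 2.5981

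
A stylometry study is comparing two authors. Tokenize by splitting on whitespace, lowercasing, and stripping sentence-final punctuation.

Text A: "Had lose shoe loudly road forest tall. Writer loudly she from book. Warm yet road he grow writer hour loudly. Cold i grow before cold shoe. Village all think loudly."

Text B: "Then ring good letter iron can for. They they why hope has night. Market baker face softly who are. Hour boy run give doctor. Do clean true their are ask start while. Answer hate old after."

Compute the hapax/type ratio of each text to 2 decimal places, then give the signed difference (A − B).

A: hapax=16, V=22, ratio=0.73
B: hapax=32, V=34, ratio=0.94
Difference = 0.73 − 0.94 = -0.21

-0.21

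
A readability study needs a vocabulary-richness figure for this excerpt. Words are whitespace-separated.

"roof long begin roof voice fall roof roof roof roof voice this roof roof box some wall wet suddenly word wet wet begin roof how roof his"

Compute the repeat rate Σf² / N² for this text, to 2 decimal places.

0.17

Frequencies: roof:10, wet:3, begin:2, voice:2, long:1, fall:1, this:1, box:1, some:1, wall:1, suddenly:1, word:1, how:1, his:1
Σf² = 127; N² = 729
Repeat rate = 127 / 729 = 0.17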